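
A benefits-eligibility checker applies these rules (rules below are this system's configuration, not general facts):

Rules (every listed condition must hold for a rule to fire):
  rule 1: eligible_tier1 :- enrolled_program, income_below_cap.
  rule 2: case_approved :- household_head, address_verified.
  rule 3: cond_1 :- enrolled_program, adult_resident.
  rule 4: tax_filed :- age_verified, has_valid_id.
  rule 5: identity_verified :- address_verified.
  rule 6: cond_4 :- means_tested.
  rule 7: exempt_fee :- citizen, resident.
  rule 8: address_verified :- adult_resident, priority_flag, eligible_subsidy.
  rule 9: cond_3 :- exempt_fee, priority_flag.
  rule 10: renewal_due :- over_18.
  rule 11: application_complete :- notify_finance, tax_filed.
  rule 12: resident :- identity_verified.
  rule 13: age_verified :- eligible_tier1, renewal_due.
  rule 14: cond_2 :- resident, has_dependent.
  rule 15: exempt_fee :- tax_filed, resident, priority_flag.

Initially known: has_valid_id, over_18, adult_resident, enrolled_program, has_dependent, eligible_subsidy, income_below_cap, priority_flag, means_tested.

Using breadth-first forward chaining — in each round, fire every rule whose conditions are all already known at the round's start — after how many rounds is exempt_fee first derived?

4

Round 1 fires rule 1, rule 3, rule 6, rule 8, rule 10, giving eligible_tier1, cond_1, cond_4, address_verified, renewal_due.
Round 2 fires rule 5, rule 13, giving identity_verified, age_verified.
Round 3 fires rule 4, rule 12, giving tax_filed, resident.
Round 4 fires rule 14, rule 15, giving cond_2, exempt_fee.
exempt_fee first appears in round 4.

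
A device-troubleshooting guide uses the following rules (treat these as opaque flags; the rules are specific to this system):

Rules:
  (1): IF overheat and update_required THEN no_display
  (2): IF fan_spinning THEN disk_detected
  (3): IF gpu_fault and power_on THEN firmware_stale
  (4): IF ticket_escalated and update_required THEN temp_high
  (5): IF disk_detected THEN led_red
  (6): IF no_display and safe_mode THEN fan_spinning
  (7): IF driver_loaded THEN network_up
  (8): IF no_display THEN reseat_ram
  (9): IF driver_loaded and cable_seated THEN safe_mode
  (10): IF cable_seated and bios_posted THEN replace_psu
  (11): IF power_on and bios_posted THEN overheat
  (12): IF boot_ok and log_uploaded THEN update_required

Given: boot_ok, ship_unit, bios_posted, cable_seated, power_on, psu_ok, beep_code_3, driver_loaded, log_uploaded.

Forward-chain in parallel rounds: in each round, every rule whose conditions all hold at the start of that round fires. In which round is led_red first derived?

5

Round 1: (7) [IF driver_loaded THEN network_up]; (9) [IF driver_loaded and cable_seated THEN safe_mode]; (10) [IF cable_seated and bios_posted THEN replace_psu]; (11) [IF power_on and bios_posted THEN overheat]; (12) [IF boot_ok and log_uploaded THEN update_required]. Adds network_up, safe_mode, replace_psu, overheat, update_required.
Round 2: (1) [IF overheat and update_required THEN no_display]. Adds no_display.
Round 3: (6) [IF no_display and safe_mode THEN fan_spinning]; (8) [IF no_display THEN reseat_ram]. Adds fan_spinning, reseat_ram.
Round 4: (2) [IF fan_spinning THEN disk_detected]. Adds disk_detected.
Round 5: (5) [IF disk_detected THEN led_red]. Adds led_red.
led_red first appears in round 5.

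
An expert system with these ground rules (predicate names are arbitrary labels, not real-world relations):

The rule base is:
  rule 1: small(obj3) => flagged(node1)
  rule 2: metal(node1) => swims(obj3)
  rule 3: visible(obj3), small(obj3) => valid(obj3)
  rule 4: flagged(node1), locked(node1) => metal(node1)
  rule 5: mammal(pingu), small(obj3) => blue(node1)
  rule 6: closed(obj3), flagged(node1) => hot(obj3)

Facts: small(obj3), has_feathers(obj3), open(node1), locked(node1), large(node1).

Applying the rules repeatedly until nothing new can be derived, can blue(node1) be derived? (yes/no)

[1] rule 1 [small(obj3) => flagged(node1)]. ⇒ new: flagged(node1).
[2] rule 4 [flagged(node1), locked(node1) => metal(node1)]. ⇒ new: metal(node1).
[3] rule 2 [metal(node1) => swims(obj3)]. ⇒ new: swims(obj3).
Fixed point reached. blue(node1) is concluded only by rule 5; rule 5 needs mammal(pingu) (never derived).

no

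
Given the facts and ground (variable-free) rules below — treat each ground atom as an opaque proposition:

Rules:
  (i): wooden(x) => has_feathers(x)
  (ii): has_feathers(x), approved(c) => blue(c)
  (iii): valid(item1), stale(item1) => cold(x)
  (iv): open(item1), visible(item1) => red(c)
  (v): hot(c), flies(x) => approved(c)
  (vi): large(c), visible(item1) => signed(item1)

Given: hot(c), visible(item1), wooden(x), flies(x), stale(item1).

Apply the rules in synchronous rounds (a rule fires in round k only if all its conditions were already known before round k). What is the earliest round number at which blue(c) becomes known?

2

Round 1 — (i), (v), derive has_feathers(x), approved(c).
Round 2 — (ii), derive blue(c).
blue(c) first appears in round 2.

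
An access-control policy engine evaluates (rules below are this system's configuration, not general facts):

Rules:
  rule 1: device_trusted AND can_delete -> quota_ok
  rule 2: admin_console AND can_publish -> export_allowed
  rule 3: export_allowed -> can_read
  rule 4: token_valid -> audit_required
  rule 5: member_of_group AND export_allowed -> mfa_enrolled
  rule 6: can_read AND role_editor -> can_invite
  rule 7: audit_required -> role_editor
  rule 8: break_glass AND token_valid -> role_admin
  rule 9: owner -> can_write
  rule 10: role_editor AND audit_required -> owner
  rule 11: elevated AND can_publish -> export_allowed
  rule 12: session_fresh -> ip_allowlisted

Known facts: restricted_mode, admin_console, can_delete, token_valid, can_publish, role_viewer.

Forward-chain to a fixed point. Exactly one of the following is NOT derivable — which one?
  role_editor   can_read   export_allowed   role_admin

role_admin

Round 1 fires rule 2, rule 4, giving export_allowed, audit_required.
Round 2 fires rule 3, rule 7, giving can_read, role_editor.
Round 3 fires rule 6, rule 10, giving can_invite, owner.
Round 4 fires rule 9, giving can_write.
Derived: export_allowed (round 1), can_read (round 2), role_editor (round 2). role_admin never appears in any round.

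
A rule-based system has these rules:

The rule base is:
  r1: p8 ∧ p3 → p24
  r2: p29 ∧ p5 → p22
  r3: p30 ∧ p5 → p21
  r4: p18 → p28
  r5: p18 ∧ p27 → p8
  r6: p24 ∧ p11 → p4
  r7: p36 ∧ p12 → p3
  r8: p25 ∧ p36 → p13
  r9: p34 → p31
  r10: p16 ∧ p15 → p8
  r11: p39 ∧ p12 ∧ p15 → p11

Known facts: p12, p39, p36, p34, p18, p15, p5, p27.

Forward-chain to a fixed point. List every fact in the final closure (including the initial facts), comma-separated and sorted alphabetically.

Round 1 — r4, r5, r7, r9, r11, derive p28, p8, p3, p31, p11.
Round 2 — r1, derive p24.
Round 3 — r6, derive p4.

p11, p12, p15, p18, p24, p27, p28, p3, p31, p34, p36, p39, p4, p5, p8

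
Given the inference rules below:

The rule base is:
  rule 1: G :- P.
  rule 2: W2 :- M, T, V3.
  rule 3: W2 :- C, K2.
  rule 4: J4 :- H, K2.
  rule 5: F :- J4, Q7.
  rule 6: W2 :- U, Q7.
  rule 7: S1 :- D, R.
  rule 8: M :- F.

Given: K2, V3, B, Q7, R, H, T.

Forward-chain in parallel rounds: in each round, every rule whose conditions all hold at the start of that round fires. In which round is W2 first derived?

Round 1 — rule 4, derive J4.
Round 2 — rule 5, derive F.
Round 3 — rule 8, derive M.
Round 4 — rule 2, derive W2.
W2 first appears in round 4.

4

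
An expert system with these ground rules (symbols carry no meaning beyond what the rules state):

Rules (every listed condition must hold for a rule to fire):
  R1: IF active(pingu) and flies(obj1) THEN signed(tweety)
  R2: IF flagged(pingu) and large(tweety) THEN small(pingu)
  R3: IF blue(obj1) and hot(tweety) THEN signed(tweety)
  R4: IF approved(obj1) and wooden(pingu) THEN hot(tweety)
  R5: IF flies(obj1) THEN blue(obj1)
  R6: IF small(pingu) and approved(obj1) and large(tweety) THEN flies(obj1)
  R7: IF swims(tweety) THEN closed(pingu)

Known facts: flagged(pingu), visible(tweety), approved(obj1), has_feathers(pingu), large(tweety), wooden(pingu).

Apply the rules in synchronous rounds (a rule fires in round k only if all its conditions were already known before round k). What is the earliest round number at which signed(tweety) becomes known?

4

Round 1 — R2, R4, derive small(pingu), hot(tweety).
Round 2 — R6, derive flies(obj1).
Round 3 — R5, derive blue(obj1).
Round 4 — R3, derive signed(tweety).
signed(tweety) first appears in round 4.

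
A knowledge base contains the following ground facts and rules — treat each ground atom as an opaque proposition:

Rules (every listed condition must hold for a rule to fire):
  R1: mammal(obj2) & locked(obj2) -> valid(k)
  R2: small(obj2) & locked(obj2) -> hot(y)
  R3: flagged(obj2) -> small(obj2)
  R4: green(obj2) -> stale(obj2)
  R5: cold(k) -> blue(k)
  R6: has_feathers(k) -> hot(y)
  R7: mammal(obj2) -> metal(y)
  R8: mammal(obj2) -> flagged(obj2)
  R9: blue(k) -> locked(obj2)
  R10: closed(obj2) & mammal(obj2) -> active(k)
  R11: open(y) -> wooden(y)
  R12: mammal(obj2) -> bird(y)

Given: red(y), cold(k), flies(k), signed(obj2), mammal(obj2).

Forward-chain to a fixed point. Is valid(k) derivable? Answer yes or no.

Round 1 fires R5, R7, R8, R12, giving blue(k), metal(y), flagged(obj2), bird(y).
Round 2 fires R3, R9, giving small(obj2), locked(obj2).
Round 3 fires R1, R2, giving valid(k), hot(y).
valid(k) appears in round 3, so it is derivable.

yes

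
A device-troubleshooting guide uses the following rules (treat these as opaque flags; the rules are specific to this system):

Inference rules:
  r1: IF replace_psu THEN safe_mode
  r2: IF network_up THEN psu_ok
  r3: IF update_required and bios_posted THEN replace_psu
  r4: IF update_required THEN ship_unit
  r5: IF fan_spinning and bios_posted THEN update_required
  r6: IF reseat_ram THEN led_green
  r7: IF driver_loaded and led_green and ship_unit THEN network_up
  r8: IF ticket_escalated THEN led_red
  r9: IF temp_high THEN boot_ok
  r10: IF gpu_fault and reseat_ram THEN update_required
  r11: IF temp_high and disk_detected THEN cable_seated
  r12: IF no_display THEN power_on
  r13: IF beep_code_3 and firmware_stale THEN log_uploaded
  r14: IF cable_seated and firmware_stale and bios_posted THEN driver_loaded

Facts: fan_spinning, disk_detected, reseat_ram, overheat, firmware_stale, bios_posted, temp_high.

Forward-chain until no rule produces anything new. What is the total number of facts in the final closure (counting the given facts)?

Round 1: r5 [IF fan_spinning and bios_posted THEN update_required]; r6 [IF reseat_ram THEN led_green]; r9 [IF temp_high THEN boot_ok]; r11 [IF temp_high and disk_detected THEN cable_seated]. Adds update_required, led_green, boot_ok, cable_seated.
Round 2: r3 [IF update_required and bios_posted THEN replace_psu]; r4 [IF update_required THEN ship_unit]; r14 [IF cable_seated and firmware_stale and bios_posted THEN driver_loaded]. Adds replace_psu, ship_unit, driver_loaded.
Round 3: r1 [IF replace_psu THEN safe_mode]; r7 [IF driver_loaded and led_green and ship_unit THEN network_up]. Adds safe_mode, network_up.
Round 4: r2 [IF network_up THEN psu_ok]. Adds psu_ok.
Closure: {bios_posted, boot_ok, cable_seated, disk_detected, driver_loaded, fan_spinning, firmware_stale, led_green, network_up, overheat, psu_ok, replace_psu, reseat_ram, safe_mode, ship_unit, temp_high, update_required} — 17 facts.

17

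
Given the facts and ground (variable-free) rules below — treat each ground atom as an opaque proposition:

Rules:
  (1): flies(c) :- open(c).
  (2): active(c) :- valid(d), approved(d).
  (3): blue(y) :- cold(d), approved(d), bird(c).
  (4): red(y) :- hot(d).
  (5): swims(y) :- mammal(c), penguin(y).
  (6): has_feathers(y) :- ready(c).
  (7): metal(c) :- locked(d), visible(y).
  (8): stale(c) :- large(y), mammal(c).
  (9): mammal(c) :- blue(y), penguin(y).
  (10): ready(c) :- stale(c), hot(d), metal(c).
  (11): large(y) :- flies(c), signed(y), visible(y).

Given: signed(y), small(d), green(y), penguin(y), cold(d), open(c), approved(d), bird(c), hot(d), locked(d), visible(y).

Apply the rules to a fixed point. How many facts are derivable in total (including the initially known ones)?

21

Round 1 fires (1), (3), (4), (7), giving flies(c), blue(y), red(y), metal(c).
Round 2 fires (9), (11), giving mammal(c), large(y).
Round 3 fires (5), (8), giving swims(y), stale(c).
Round 4 fires (10), giving ready(c).
Round 5 fires (6), giving has_feathers(y).
Closure: {approved(d), bird(c), blue(y), cold(d), flies(c), green(y), has_feathers(y), hot(d), large(y), locked(d), mammal(c), metal(c), open(c), penguin(y), ready(c), red(y), signed(y), small(d), stale(c), swims(y), visible(y)} — 21 facts.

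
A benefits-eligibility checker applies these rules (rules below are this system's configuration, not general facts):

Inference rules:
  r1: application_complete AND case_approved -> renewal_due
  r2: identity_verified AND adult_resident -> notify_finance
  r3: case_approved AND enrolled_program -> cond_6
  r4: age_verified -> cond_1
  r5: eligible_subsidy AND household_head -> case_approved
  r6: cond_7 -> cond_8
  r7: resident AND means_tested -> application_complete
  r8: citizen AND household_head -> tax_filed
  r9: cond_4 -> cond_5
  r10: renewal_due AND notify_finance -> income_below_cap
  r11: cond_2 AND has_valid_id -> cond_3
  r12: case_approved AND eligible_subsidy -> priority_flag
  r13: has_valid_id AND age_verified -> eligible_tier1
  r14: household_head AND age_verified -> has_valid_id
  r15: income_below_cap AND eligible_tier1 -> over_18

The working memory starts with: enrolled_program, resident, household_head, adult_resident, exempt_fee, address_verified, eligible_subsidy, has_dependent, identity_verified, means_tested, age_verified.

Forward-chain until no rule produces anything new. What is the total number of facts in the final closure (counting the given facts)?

22

[1] r2 [identity_verified AND adult_resident -> notify_finance]; r4 [age_verified -> cond_1]; r5 [eligible_subsidy AND household_head -> case_approved]; r7 [resident AND means_tested -> application_complete]; r14 [household_head AND age_verified -> has_valid_id]. ⇒ new: notify_finance, cond_1, case_approved, application_complete, has_valid_id.
[2] r1 [application_complete AND case_approved -> renewal_due]; r3 [case_approved AND enrolled_program -> cond_6]; r12 [case_approved AND eligible_subsidy -> priority_flag]; r13 [has_valid_id AND age_verified -> eligible_tier1]. ⇒ new: renewal_due, cond_6, priority_flag, eligible_tier1.
[3] r10 [renewal_due AND notify_finance -> income_below_cap]. ⇒ new: income_below_cap.
[4] r15 [income_below_cap AND eligible_tier1 -> over_18]. ⇒ new: over_18.
Closure: {address_verified, adult_resident, age_verified, application_complete, case_approved, cond_1, cond_6, eligible_subsidy, eligible_tier1, enrolled_program, exempt_fee, has_dependent, has_valid_id, household_head, identity_verified, income_below_cap, means_tested, notify_finance, over_18, priority_flag, renewal_due, resident} — 22 facts.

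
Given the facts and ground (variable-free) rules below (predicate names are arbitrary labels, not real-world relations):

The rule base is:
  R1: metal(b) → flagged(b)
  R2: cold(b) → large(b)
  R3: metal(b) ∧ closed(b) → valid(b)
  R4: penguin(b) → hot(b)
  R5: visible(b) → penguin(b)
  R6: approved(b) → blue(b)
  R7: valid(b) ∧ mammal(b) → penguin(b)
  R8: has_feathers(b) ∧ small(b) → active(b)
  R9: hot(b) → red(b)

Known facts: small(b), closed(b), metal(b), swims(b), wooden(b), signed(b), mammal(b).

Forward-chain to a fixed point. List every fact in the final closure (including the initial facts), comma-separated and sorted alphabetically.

Round 1 — R1, R3, derive flagged(b), valid(b).
Round 2 — R7, derive penguin(b).
Round 3 — R4, derive hot(b).
Round 4 — R9, derive red(b).

closed(b), flagged(b), hot(b), mammal(b), metal(b), penguin(b), red(b), signed(b), small(b), swims(b), valid(b), wooden(b)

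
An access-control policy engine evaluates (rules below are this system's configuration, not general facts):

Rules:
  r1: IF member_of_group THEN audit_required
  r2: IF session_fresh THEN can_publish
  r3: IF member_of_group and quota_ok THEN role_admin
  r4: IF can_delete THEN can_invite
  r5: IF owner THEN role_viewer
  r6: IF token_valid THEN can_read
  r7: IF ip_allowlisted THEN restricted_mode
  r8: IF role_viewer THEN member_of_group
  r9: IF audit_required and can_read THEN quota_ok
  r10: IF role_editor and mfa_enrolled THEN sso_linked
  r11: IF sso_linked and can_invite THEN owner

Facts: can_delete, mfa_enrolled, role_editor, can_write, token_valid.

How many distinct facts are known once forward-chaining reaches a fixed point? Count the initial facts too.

[1] r4 [IF can_delete THEN can_invite]; r6 [IF token_valid THEN can_read]; r10 [IF role_editor and mfa_enrolled THEN sso_linked]. ⇒ new: can_invite, can_read, sso_linked.
[2] r11 [IF sso_linked and can_invite THEN owner]. ⇒ new: owner.
[3] r5 [IF owner THEN role_viewer]. ⇒ new: role_viewer.
[4] r8 [IF role_viewer THEN member_of_group]. ⇒ new: member_of_group.
[5] r1 [IF member_of_group THEN audit_required]. ⇒ new: audit_required.
[6] r9 [IF audit_required and can_read THEN quota_ok]. ⇒ new: quota_ok.
[7] r3 [IF member_of_group and quota_ok THEN role_admin]. ⇒ new: role_admin.
Closure: {audit_required, can_delete, can_invite, can_read, can_write, member_of_group, mfa_enrolled, owner, quota_ok, role_admin, role_editor, role_viewer, sso_linked, token_valid} — 14 facts.

14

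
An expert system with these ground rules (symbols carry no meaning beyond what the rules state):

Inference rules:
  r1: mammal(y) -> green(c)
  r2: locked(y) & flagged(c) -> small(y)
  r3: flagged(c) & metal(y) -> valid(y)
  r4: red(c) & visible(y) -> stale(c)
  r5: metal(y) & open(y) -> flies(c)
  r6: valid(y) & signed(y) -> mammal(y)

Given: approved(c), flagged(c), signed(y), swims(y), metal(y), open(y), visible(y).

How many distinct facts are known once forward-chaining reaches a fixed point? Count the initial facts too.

[1] r3 [flagged(c) & metal(y) -> valid(y)]; r5 [metal(y) & open(y) -> flies(c)]. ⇒ new: valid(y), flies(c).
[2] r6 [valid(y) & signed(y) -> mammal(y)]. ⇒ new: mammal(y).
[3] r1 [mammal(y) -> green(c)]. ⇒ new: green(c).
Closure: {approved(c), flagged(c), flies(c), green(c), mammal(y), metal(y), open(y), signed(y), swims(y), valid(y), visible(y)} — 11 facts.

11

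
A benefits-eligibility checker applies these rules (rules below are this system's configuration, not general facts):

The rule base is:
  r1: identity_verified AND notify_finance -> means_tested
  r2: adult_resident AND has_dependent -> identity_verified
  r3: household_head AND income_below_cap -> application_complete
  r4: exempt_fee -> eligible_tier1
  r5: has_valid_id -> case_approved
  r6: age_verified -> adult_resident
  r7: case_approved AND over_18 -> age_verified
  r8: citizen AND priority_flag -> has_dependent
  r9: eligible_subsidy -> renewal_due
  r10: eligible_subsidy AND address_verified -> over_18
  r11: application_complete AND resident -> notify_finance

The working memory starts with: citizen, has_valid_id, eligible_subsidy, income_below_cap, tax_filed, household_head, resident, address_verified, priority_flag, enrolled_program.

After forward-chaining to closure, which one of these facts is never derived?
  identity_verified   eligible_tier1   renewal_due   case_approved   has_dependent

Round 1 fires r3, r5, r8, r9, r10, giving application_complete, case_approved, has_dependent, renewal_due, over_18.
Round 2 fires r7, r11, giving age_verified, notify_finance.
Round 3 fires r6, giving adult_resident.
Round 4 fires r2, giving identity_verified.
Round 5 fires r1, giving means_tested.
Derived: renewal_due (round 1), has_dependent (round 1), case_approved (round 1), identity_verified (round 4). eligible_tier1 never appears in any round.

eligible_tier1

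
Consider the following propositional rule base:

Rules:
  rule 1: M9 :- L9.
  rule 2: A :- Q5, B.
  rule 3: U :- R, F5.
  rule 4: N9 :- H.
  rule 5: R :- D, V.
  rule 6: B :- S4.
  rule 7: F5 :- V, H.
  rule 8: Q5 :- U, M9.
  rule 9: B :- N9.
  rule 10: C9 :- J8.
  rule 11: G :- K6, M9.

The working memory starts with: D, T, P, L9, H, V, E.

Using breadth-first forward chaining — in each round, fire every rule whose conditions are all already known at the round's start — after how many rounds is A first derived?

Round 1 fires rule 1, rule 4, rule 5, rule 7, giving M9, N9, R, F5.
Round 2 fires rule 3, rule 9, giving U, B.
Round 3 fires rule 8, giving Q5.
Round 4 fires rule 2, giving A.
A first appears in round 4.

4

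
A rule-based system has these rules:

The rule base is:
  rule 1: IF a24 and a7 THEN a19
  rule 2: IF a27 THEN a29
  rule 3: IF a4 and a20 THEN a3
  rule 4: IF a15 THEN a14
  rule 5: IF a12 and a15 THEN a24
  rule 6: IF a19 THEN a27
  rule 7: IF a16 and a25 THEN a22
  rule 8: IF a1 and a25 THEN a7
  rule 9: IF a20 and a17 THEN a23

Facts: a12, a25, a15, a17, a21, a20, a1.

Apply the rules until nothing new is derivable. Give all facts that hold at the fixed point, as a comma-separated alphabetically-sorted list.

Round 1 — rule 4, rule 5, rule 8, rule 9, derive a14, a24, a7, a23.
Round 2 — rule 1, derive a19.
Round 3 — rule 6, derive a27.
Round 4 — rule 2, derive a29.

a1, a12, a14, a15, a17, a19, a20, a21, a23, a24, a25, a27, a29, a7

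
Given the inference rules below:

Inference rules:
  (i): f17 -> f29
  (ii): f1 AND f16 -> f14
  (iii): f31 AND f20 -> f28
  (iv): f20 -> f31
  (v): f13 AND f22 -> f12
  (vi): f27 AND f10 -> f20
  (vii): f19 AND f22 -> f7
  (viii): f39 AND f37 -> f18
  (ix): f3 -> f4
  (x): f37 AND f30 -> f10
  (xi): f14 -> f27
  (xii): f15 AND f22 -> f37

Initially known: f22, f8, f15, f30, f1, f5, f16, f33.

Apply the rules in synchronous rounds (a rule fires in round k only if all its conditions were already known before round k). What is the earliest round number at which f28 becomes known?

[1] (ii) [f1 AND f16 -> f14]; (xii) [f15 AND f22 -> f37]. ⇒ new: f14, f37.
[2] (x) [f37 AND f30 -> f10]; (xi) [f14 -> f27]. ⇒ new: f10, f27.
[3] (vi) [f27 AND f10 -> f20]. ⇒ new: f20.
[4] (iv) [f20 -> f31]. ⇒ new: f31.
[5] (iii) [f31 AND f20 -> f28]. ⇒ new: f28.
f28 first appears in round 5.

5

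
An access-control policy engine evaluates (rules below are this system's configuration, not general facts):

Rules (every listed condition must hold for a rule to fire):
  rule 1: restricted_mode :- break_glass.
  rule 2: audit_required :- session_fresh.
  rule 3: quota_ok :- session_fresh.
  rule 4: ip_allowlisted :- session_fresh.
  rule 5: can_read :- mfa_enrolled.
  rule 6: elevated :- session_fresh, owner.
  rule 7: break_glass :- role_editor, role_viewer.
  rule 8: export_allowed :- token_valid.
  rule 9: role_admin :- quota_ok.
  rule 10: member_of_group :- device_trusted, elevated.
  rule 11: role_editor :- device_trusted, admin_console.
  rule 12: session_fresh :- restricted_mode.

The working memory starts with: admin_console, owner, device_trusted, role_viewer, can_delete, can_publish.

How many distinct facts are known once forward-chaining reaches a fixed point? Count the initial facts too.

16

Round 1: rule 11 [role_editor :- device_trusted, admin_console.]. Adds role_editor.
Round 2: rule 7 [break_glass :- role_editor, role_viewer.]. Adds break_glass.
Round 3: rule 1 [restricted_mode :- break_glass.]. Adds restricted_mode.
Round 4: rule 12 [session_fresh :- restricted_mode.]. Adds session_fresh.
Round 5: rule 2 [audit_required :- session_fresh.]; rule 3 [quota_ok :- session_fresh.]; rule 4 [ip_allowlisted :- session_fresh.]; rule 6 [elevated :- session_fresh, owner.]. Adds audit_required, quota_ok, ip_allowlisted, elevated.
Round 6: rule 9 [role_admin :- quota_ok.]; rule 10 [member_of_group :- device_trusted, elevated.]. Adds role_admin, member_of_group.
Closure: {admin_console, audit_required, break_glass, can_delete, can_publish, device_trusted, elevated, ip_allowlisted, member_of_group, owner, quota_ok, restricted_mode, role_admin, role_editor, role_viewer, session_fresh} — 16 facts.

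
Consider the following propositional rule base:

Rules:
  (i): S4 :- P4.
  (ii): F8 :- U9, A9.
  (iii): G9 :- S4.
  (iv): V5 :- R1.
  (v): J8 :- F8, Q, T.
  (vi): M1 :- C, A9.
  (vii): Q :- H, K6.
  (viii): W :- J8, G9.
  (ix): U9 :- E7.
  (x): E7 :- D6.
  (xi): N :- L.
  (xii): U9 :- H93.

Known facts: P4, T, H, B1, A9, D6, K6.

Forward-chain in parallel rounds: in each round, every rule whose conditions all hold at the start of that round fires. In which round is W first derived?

Round 1: (i) [S4 :- P4.]; (vii) [Q :- H, K6.]; (x) [E7 :- D6.]. New: S4, Q, E7.
Round 2: (iii) [G9 :- S4.]; (ix) [U9 :- E7.]. New: G9, U9.
Round 3: (ii) [F8 :- U9, A9.]. New: F8.
Round 4: (v) [J8 :- F8, Q, T.]. New: J8.
Round 5: (viii) [W :- J8, G9.]. New: W.
W first appears in round 5.

5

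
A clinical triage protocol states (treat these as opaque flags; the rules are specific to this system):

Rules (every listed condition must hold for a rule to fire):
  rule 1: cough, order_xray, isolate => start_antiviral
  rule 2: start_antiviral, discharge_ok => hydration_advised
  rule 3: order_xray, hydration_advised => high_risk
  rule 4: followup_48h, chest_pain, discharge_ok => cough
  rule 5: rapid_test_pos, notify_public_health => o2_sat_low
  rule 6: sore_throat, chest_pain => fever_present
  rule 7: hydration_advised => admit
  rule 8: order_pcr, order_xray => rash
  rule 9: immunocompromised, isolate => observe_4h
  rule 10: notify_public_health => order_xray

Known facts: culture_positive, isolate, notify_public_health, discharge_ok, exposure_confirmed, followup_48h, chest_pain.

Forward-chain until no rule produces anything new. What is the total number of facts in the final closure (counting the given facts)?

Round 1 fires rule 4, rule 10, giving cough, order_xray.
Round 2 fires rule 1, giving start_antiviral.
Round 3 fires rule 2, giving hydration_advised.
Round 4 fires rule 3, rule 7, giving high_risk, admit.
Closure: {admit, chest_pain, cough, culture_positive, discharge_ok, exposure_confirmed, followup_48h, high_risk, hydration_advised, isolate, notify_public_health, order_xray, start_antiviral} — 13 facts.

13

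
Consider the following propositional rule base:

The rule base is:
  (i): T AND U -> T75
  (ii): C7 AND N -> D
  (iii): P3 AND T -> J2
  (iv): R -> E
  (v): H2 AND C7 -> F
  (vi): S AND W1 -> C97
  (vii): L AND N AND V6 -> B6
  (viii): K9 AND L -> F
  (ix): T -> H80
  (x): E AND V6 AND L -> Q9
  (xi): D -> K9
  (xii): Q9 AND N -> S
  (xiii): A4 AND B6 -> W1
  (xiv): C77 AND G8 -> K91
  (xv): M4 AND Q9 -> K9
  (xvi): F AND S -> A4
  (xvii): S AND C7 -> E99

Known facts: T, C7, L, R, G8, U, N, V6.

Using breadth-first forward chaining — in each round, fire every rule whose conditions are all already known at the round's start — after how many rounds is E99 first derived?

Round 1: (i) [T AND U -> T75]; (ii) [C7 AND N -> D]; (iv) [R -> E]; (vii) [L AND N AND V6 -> B6]; (ix) [T -> H80]. New: T75, D, E, B6, H80.
Round 2: (x) [E AND V6 AND L -> Q9]; (xi) [D -> K9]. New: Q9, K9.
Round 3: (viii) [K9 AND L -> F]; (xii) [Q9 AND N -> S]. New: F, S.
Round 4: (xvi) [F AND S -> A4]; (xvii) [S AND C7 -> E99]. New: A4, E99.
E99 first appears in round 4.

4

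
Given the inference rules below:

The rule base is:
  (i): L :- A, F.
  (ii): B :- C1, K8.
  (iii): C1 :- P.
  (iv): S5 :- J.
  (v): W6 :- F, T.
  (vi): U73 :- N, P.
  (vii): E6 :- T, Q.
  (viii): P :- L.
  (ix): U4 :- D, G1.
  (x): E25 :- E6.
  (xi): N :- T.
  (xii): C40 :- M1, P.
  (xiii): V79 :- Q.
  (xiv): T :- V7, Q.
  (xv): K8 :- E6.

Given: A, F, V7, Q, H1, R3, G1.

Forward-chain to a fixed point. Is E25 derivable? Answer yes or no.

yes

[1] (i) [L :- A, F.]; (xiii) [V79 :- Q.]; (xiv) [T :- V7, Q.]. ⇒ new: L, V79, T.
[2] (v) [W6 :- F, T.]; (vii) [E6 :- T, Q.]; (viii) [P :- L.]; (xi) [N :- T.]. ⇒ new: W6, E6, P, N.
[3] (iii) [C1 :- P.]; (vi) [U73 :- N, P.]; (x) [E25 :- E6.]; (xv) [K8 :- E6.]. ⇒ new: C1, U73, E25, K8.
[4] (ii) [B :- C1, K8.]. ⇒ new: B.
E25 appears in round 3, so it is derivable.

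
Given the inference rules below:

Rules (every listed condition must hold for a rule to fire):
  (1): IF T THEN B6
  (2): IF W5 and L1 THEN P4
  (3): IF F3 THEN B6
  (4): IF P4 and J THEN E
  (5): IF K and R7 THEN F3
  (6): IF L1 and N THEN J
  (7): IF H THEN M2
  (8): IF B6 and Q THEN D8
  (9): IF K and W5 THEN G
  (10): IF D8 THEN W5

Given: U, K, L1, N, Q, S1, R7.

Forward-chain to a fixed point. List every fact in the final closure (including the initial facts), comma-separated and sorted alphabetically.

B6, D8, E, F3, G, J, K, L1, N, P4, Q, R7, S1, U, W5

Round 1: (5) [IF K and R7 THEN F3]; (6) [IF L1 and N THEN J]. Adds F3, J.
Round 2: (3) [IF F3 THEN B6]. Adds B6.
Round 3: (8) [IF B6 and Q THEN D8]. Adds D8.
Round 4: (10) [IF D8 THEN W5]. Adds W5.
Round 5: (2) [IF W5 and L1 THEN P4]; (9) [IF K and W5 THEN G]. Adds P4, G.
Round 6: (4) [IF P4 and J THEN E]. Adds E.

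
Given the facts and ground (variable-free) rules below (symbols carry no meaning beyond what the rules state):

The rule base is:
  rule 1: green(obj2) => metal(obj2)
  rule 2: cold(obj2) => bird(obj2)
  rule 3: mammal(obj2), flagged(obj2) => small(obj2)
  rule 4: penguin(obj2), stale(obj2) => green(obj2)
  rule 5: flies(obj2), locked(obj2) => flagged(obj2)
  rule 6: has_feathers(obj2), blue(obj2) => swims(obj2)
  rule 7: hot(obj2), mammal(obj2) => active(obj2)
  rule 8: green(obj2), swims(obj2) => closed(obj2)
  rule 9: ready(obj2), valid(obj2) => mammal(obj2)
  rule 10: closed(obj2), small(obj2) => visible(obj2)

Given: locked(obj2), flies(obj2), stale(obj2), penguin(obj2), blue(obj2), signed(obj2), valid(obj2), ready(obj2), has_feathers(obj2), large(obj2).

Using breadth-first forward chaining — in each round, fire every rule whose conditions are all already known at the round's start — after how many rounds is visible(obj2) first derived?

Round 1 — rule 4, rule 5, rule 6, rule 9, derive green(obj2), flagged(obj2), swims(obj2), mammal(obj2).
Round 2 — rule 1, rule 3, rule 8, derive metal(obj2), small(obj2), closed(obj2).
Round 3 — rule 10, derive visible(obj2).
visible(obj2) first appears in round 3.

3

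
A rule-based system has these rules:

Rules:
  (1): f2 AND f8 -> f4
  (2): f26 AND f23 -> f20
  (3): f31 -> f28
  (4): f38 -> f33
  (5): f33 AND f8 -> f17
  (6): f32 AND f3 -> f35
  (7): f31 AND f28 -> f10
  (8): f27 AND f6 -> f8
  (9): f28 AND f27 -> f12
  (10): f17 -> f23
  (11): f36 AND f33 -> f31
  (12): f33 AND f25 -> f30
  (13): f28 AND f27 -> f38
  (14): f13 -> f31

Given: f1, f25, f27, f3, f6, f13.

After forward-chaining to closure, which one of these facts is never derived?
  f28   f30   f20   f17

f20

Round 1: (8) [f27 AND f6 -> f8]; (14) [f13 -> f31]. Adds f8, f31.
Round 2: (3) [f31 -> f28]. Adds f28.
Round 3: (7) [f31 AND f28 -> f10]; (9) [f28 AND f27 -> f12]; (13) [f28 AND f27 -> f38]. Adds f10, f12, f38.
Round 4: (4) [f38 -> f33]. Adds f33.
Round 5: (5) [f33 AND f8 -> f17]; (12) [f33 AND f25 -> f30]. Adds f17, f30.
Round 6: (10) [f17 -> f23]. Adds f23.
Derived: f28 (round 2), f17 (round 5), f30 (round 5). f20 never appears in any round.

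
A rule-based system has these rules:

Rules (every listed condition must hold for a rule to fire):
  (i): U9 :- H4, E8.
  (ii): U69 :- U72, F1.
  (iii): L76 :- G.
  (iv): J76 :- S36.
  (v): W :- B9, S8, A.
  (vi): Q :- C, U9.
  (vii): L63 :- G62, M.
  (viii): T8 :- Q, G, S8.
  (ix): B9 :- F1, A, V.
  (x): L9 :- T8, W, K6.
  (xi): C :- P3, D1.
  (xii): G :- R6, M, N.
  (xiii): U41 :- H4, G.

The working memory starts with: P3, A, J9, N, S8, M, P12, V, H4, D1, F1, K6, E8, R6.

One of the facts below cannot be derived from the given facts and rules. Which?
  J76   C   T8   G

Round 1: (i) [U9 :- H4, E8.]; (ix) [B9 :- F1, A, V.]; (xi) [C :- P3, D1.]; (xii) [G :- R6, M, N.]. Adds U9, B9, C, G.
Round 2: (iii) [L76 :- G.]; (v) [W :- B9, S8, A.]; (vi) [Q :- C, U9.]; (xiii) [U41 :- H4, G.]. Adds L76, W, Q, U41.
Round 3: (viii) [T8 :- Q, G, S8.]. Adds T8.
Round 4: (x) [L9 :- T8, W, K6.]. Adds L9.
Derived: T8 (round 3), G (round 1), C (round 1). J76 never appears in any round.

J76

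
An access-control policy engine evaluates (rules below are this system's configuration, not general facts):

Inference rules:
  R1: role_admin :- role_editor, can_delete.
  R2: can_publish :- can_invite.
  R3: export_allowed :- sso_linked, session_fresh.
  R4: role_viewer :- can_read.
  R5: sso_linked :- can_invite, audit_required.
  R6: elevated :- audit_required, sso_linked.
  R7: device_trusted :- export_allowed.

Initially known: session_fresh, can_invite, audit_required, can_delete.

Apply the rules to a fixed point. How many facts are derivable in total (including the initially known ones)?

9

Round 1: R2 [can_publish :- can_invite.]; R5 [sso_linked :- can_invite, audit_required.]. New: can_publish, sso_linked.
Round 2: R3 [export_allowed :- sso_linked, session_fresh.]; R6 [elevated :- audit_required, sso_linked.]. New: export_allowed, elevated.
Round 3: R7 [device_trusted :- export_allowed.]. New: device_trusted.
Closure: {audit_required, can_delete, can_invite, can_publish, device_trusted, elevated, export_allowed, session_fresh, sso_linked} — 9 facts.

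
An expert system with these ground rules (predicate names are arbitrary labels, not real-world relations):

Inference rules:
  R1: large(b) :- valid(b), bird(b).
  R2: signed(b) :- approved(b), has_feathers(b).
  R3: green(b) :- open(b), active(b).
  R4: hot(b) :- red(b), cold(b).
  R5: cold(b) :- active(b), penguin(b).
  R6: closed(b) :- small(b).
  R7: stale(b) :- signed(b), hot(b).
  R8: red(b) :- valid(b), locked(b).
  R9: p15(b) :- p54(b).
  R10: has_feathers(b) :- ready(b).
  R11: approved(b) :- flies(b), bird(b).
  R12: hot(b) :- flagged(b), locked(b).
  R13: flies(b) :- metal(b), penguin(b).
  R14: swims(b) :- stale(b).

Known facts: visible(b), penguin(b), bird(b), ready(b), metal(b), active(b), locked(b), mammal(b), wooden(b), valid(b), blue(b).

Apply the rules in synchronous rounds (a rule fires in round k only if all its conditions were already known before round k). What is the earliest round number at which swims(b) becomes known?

5

Round 1: R1 [large(b) :- valid(b), bird(b).]; R5 [cold(b) :- active(b), penguin(b).]; R8 [red(b) :- valid(b), locked(b).]; R10 [has_feathers(b) :- ready(b).]; R13 [flies(b) :- metal(b), penguin(b).]. Adds large(b), cold(b), red(b), has_feathers(b), flies(b).
Round 2: R4 [hot(b) :- red(b), cold(b).]; R11 [approved(b) :- flies(b), bird(b).]. Adds hot(b), approved(b).
Round 3: R2 [signed(b) :- approved(b), has_feathers(b).]. Adds signed(b).
Round 4: R7 [stale(b) :- signed(b), hot(b).]. Adds stale(b).
Round 5: R14 [swims(b) :- stale(b).]. Adds swims(b).
swims(b) first appears in round 5.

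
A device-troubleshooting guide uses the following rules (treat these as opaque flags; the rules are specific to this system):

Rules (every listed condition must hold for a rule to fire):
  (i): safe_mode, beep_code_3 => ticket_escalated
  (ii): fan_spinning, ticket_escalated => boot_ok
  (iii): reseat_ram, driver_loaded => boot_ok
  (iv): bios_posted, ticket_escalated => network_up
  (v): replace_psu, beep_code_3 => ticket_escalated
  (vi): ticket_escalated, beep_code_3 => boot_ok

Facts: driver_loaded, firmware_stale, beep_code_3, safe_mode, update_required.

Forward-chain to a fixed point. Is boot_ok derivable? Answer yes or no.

Round 1 — (i), derive ticket_escalated.
Round 2 — (vi), derive boot_ok.
boot_ok appears in round 2, so it is derivable.

yes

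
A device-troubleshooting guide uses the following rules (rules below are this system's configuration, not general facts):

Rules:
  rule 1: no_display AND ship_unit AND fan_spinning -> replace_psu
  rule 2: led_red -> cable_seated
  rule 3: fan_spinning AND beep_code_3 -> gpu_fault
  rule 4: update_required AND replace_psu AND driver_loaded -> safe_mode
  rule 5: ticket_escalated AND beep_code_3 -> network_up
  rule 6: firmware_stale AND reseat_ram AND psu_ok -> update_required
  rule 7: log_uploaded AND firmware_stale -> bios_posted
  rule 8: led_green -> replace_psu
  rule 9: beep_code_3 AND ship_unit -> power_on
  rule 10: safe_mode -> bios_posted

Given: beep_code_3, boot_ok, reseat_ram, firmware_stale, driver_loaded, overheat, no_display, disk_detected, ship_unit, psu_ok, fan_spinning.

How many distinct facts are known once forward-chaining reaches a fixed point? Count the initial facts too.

17

Round 1: rule 1 [no_display AND ship_unit AND fan_spinning -> replace_psu]; rule 3 [fan_spinning AND beep_code_3 -> gpu_fault]; rule 6 [firmware_stale AND reseat_ram AND psu_ok -> update_required]; rule 9 [beep_code_3 AND ship_unit -> power_on]. Adds replace_psu, gpu_fault, update_required, power_on.
Round 2: rule 4 [update_required AND replace_psu AND driver_loaded -> safe_mode]. Adds safe_mode.
Round 3: rule 10 [safe_mode -> bios_posted]. Adds bios_posted.
Closure: {beep_code_3, bios_posted, boot_ok, disk_detected, driver_loaded, fan_spinning, firmware_stale, gpu_fault, no_display, overheat, power_on, psu_ok, replace_psu, reseat_ram, safe_mode, ship_unit, update_required} — 17 facts.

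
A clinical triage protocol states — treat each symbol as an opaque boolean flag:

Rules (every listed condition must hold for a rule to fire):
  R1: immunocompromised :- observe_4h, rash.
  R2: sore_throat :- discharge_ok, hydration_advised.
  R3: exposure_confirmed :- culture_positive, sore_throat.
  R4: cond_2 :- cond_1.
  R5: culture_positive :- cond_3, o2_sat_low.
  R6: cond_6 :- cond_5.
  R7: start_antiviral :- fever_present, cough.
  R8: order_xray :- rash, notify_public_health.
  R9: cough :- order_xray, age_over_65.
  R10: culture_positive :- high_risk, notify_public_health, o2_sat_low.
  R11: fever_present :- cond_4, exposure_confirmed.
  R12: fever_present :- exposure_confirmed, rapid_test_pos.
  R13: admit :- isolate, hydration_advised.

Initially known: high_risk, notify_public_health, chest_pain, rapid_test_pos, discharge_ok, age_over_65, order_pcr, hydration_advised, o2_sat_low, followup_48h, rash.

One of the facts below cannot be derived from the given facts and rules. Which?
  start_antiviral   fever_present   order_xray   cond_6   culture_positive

Round 1 fires R2, R8, R10, giving sore_throat, order_xray, culture_positive.
Round 2 fires R3, R9, giving exposure_confirmed, cough.
Round 3 fires R12, giving fever_present.
Round 4 fires R7, giving start_antiviral.
Derived: culture_positive (round 1), order_xray (round 1), start_antiviral (round 4), fever_present (round 3). cond_6 never appears in any round.

cond_6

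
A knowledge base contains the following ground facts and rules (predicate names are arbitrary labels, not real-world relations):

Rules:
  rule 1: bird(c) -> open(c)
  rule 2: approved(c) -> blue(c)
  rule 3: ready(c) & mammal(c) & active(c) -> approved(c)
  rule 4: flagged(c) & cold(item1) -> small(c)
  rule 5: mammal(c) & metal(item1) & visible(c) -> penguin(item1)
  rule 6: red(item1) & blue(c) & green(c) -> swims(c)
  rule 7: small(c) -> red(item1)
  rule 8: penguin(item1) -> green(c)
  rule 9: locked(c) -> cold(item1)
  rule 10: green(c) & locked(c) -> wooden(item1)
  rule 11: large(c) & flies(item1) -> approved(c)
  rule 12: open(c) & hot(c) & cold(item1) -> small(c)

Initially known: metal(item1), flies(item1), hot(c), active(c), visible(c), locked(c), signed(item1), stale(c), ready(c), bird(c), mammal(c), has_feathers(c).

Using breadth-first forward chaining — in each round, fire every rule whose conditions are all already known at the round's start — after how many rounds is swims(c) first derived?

4

Round 1 fires rule 1, rule 3, rule 5, rule 9, giving open(c), approved(c), penguin(item1), cold(item1).
Round 2 fires rule 2, rule 8, rule 12, giving blue(c), green(c), small(c).
Round 3 fires rule 7, rule 10, giving red(item1), wooden(item1).
Round 4 fires rule 6, giving swims(c).
swims(c) first appears in round 4.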